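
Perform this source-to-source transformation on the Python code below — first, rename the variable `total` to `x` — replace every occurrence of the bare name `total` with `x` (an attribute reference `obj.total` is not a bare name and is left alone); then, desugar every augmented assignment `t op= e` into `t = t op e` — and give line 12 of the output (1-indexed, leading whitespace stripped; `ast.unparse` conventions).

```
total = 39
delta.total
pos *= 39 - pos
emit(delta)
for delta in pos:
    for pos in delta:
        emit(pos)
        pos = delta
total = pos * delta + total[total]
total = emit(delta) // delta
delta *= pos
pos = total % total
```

pos = x % x

Transformed code:
x = 39
delta.total
pos = pos * (39 - pos)
emit(delta)
for delta in pos:
    for pos in delta:
        emit(pos)
        pos = delta
x = pos * delta + x[x]
x = emit(delta) // delta
delta = delta * pos
pos = x % x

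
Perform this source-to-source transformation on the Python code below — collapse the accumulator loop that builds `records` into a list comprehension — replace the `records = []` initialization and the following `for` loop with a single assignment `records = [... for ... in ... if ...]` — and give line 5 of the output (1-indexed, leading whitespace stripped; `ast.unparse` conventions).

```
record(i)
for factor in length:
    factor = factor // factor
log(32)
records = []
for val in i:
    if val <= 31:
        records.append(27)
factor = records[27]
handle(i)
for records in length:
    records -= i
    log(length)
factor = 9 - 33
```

Transformed code:
record(i)
for factor in length:
    factor = factor // factor
log(32)
records = [27 for val in i if val <= 31]
factor = records[27]
handle(i)
for records in length:
    records -= i
    log(length)
factor = 9 - 33

records = [27 for val in i if val <= 31]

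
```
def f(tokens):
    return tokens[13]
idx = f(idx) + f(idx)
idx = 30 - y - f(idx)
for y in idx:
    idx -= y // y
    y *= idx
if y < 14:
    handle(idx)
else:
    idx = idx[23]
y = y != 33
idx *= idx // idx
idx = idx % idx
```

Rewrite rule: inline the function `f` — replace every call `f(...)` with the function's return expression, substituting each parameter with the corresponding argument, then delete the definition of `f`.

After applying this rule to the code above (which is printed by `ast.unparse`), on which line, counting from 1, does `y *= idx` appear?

5

Transformed code:
idx = idx[13] + idx[13]
idx = 30 - y - idx[13]
for y in idx:
    idx -= y // y
    y *= idx
if y < 14:
    handle(idx)
else:
    idx = idx[23]
y = y != 33
idx *= idx // idx
idx = idx % idx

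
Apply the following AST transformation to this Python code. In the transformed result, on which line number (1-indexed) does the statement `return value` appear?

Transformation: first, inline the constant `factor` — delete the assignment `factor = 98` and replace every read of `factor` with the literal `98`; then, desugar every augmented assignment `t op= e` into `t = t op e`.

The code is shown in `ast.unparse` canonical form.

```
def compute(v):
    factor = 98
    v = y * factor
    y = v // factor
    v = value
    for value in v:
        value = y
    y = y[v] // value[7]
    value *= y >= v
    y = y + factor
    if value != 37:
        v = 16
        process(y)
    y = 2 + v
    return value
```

14

Transformed code:
def compute(v):
    v = y * 98
    y = v // 98
    v = value
    for value in v:
        value = y
    y = y[v] // value[7]
    value = value * (y >= v)
    y = y + 98
    if value != 37:
        v = 16
        process(y)
    y = 2 + v
    return value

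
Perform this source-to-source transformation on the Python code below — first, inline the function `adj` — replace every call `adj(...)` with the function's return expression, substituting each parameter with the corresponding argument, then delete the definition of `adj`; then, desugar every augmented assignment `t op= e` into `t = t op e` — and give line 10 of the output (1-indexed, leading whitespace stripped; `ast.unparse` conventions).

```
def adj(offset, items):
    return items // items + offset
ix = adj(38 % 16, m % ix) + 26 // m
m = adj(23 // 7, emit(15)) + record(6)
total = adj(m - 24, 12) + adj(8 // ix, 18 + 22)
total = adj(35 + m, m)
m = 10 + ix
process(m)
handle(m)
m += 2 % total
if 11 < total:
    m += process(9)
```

Transformed code:
ix = m % ix // (m % ix) + 38 % 16 + 26 // m
m = emit(15) // emit(15) + 23 // 7 + record(6)
total = 12 // 12 + (m - 24) + ((18 + 22) // (18 + 22) + 8 // ix)
total = m // m + (35 + m)
m = 10 + ix
process(m)
handle(m)
m = m + 2 % total
if 11 < total:
    m = m + process(9)

m = m + process(9)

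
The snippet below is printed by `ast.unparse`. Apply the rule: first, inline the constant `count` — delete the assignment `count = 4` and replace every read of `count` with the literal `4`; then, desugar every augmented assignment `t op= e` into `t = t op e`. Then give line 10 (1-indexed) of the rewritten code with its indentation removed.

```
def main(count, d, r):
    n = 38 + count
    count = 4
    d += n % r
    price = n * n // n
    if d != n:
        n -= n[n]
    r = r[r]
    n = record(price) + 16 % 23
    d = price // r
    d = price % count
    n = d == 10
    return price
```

Transformed code:
def main(count, d, r):
    n = 38 + 4
    d = d + n % r
    price = n * n // n
    if d != n:
        n = n - n[n]
    r = r[r]
    n = record(price) + 16 % 23
    d = price // r
    d = price % 4
    n = d == 10
    return price

d = price % 4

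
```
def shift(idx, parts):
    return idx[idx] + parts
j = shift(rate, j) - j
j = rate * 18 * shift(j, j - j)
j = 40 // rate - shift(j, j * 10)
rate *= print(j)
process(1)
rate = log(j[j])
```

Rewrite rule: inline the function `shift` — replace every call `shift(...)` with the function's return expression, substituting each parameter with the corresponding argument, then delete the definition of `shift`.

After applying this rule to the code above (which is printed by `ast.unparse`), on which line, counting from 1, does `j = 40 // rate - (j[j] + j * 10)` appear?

3

Transformed code:
j = rate[rate] + j - j
j = rate * 18 * (j[j] + (j - j))
j = 40 // rate - (j[j] + j * 10)
rate *= print(j)
process(1)
rate = log(j[j])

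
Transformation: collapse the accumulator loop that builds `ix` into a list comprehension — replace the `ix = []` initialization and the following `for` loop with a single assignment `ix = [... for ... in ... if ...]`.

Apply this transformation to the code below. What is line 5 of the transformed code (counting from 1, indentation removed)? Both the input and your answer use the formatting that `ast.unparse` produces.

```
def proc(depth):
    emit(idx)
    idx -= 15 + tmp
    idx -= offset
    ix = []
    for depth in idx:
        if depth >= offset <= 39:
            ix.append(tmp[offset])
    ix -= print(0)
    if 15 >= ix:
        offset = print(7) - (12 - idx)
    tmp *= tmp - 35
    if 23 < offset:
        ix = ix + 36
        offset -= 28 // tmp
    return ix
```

ix = [tmp[offset] for depth in idx if depth >= offset <= 39]

Transformed code:
def proc(depth):
    emit(idx)
    idx -= 15 + tmp
    idx -= offset
    ix = [tmp[offset] for depth in idx if depth >= offset <= 39]
    ix -= print(0)
    if 15 >= ix:
        offset = print(7) - (12 - idx)
    tmp *= tmp - 35
    if 23 < offset:
        ix = ix + 36
        offset -= 28 // tmp
    return ix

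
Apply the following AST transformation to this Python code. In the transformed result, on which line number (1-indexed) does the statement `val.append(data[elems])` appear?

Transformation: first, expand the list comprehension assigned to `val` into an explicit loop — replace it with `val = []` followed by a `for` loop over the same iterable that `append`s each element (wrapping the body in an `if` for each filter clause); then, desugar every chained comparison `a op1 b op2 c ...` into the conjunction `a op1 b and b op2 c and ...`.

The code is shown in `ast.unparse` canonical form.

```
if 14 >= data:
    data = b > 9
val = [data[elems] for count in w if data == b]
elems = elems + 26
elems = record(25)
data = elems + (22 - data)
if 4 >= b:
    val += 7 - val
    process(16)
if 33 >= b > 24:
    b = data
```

Transformed code:
if 14 >= data:
    data = b > 9
val = []
for count in w:
    if data == b:
        val.append(data[elems])
elems = elems + 26
elems = record(25)
data = elems + (22 - data)
if 4 >= b:
    val += 7 - val
    process(16)
if 33 >= b and b > 24:
    b = data

6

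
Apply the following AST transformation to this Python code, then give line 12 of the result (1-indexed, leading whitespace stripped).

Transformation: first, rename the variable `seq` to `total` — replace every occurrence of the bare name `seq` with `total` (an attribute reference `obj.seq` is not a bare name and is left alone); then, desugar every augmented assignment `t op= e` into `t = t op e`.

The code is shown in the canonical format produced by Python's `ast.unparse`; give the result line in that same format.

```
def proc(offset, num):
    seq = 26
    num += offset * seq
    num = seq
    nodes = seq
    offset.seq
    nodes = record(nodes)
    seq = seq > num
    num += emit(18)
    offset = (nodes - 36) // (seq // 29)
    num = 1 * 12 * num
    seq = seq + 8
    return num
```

Transformed code:
def proc(offset, num):
    total = 26
    num = num + offset * total
    num = total
    nodes = total
    offset.seq
    nodes = record(nodes)
    total = total > num
    num = num + emit(18)
    offset = (nodes - 36) // (total // 29)
    num = 1 * 12 * num
    total = total + 8
    return num

total = total + 8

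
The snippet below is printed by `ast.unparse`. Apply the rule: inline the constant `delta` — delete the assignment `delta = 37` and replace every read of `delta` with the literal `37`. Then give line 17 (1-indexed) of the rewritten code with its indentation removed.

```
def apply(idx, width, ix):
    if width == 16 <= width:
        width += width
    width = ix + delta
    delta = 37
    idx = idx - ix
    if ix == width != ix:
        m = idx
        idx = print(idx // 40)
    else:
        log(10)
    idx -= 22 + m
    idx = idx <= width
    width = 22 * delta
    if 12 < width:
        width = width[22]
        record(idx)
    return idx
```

Transformed code:
def apply(idx, width, ix):
    if width == 16 <= width:
        width += width
    width = ix + 37
    idx = idx - ix
    if ix == width != ix:
        m = idx
        idx = print(idx // 40)
    else:
        log(10)
    idx -= 22 + m
    idx = idx <= width
    width = 22 * 37
    if 12 < width:
        width = width[22]
        record(idx)
    return idx

return idx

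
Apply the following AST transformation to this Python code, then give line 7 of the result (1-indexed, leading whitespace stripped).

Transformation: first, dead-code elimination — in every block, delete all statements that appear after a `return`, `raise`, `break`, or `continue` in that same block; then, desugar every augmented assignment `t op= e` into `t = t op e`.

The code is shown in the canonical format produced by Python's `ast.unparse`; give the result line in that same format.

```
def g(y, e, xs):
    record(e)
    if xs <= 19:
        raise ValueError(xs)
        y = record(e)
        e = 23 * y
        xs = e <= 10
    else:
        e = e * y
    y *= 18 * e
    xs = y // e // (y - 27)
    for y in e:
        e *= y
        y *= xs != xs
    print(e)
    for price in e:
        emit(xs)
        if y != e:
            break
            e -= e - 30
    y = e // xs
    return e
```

y = y * (18 * e)

Transformed code:
def g(y, e, xs):
    record(e)
    if xs <= 19:
        raise ValueError(xs)
    else:
        e = e * y
    y = y * (18 * e)
    xs = y // e // (y - 27)
    for y in e:
        e = e * y
        y = y * (xs != xs)
    print(e)
    for price in e:
        emit(xs)
        if y != e:
            break
    y = e // xs
    return e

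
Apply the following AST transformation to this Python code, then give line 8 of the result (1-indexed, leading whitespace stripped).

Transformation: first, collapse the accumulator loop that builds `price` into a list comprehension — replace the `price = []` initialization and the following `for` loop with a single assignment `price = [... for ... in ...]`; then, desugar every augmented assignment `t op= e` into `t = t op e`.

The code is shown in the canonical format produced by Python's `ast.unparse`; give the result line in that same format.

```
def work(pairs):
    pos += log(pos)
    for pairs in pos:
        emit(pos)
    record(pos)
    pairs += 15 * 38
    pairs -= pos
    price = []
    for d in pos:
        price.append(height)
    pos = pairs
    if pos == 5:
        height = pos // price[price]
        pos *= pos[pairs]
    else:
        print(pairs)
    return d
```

price = [height for d in pos]

Transformed code:
def work(pairs):
    pos = pos + log(pos)
    for pairs in pos:
        emit(pos)
    record(pos)
    pairs = pairs + 15 * 38
    pairs = pairs - pos
    price = [height for d in pos]
    pos = pairs
    if pos == 5:
        height = pos // price[price]
        pos = pos * pos[pairs]
    else:
        print(pairs)
    return d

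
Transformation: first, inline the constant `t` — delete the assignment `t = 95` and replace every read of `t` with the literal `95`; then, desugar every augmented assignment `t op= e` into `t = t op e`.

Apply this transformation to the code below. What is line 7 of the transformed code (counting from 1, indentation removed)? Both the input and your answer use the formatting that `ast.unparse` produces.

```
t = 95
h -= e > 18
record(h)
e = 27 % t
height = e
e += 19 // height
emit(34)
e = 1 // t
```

Transformed code:
h = h - (e > 18)
record(h)
e = 27 % 95
height = e
e = e + 19 // height
emit(34)
e = 1 // 95

e = 1 // 95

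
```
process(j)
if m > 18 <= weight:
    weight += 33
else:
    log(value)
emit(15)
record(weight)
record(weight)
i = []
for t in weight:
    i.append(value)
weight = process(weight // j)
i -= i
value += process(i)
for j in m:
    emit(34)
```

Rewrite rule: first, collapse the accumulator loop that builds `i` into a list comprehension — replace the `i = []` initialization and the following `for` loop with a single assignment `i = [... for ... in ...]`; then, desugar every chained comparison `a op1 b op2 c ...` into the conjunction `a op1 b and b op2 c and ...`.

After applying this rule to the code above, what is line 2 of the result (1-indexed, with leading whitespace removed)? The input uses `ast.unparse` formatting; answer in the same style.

if m > 18 and 18 <= weight:

Transformed code:
process(j)
if m > 18 and 18 <= weight:
    weight += 33
else:
    log(value)
emit(15)
record(weight)
record(weight)
i = [value for t in weight]
weight = process(weight // j)
i -= i
value += process(i)
for j in m:
    emit(34)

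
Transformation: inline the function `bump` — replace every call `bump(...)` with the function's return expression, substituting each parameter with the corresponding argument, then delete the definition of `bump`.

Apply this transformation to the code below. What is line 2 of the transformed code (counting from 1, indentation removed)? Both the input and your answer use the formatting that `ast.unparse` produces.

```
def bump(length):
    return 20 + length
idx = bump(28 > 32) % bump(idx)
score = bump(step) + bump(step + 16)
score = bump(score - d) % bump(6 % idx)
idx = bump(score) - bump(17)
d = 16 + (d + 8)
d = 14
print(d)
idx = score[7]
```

Transformed code:
idx = (20 + (28 > 32)) % (20 + idx)
score = 20 + step + (20 + (step + 16))
score = (20 + (score - d)) % (20 + 6 % idx)
idx = 20 + score - (20 + 17)
d = 16 + (d + 8)
d = 14
print(d)
idx = score[7]

score = 20 + step + (20 + (step + 16))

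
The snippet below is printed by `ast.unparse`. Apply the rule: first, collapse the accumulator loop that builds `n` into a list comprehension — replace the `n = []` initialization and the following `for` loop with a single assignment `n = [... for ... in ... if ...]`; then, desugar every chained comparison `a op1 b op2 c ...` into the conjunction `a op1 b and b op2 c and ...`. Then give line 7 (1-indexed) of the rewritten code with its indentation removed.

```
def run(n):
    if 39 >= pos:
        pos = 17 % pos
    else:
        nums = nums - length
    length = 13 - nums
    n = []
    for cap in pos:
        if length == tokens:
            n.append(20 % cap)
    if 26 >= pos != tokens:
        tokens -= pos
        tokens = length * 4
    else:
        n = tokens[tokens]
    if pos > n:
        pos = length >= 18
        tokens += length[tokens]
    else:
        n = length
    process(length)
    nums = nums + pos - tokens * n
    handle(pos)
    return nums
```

Transformed code:
def run(n):
    if 39 >= pos:
        pos = 17 % pos
    else:
        nums = nums - length
    length = 13 - nums
    n = [20 % cap for cap in pos if length == tokens]
    if 26 >= pos and pos != tokens:
        tokens -= pos
        tokens = length * 4
    else:
        n = tokens[tokens]
    if pos > n:
        pos = length >= 18
        tokens += length[tokens]
    else:
        n = length
    process(length)
    nums = nums + pos - tokens * n
    handle(pos)
    return nums

n = [20 % cap for cap in pos if length == tokens]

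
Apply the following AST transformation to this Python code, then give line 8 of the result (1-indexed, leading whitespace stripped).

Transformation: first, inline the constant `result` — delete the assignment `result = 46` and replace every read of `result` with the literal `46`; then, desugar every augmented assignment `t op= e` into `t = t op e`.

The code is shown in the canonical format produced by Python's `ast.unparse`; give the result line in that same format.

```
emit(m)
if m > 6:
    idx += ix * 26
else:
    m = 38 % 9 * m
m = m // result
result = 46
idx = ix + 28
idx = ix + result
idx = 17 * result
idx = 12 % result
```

Transformed code:
emit(m)
if m > 6:
    idx = idx + ix * 26
else:
    m = 38 % 9 * m
m = m // 46
idx = ix + 28
idx = ix + 46
idx = 17 * 46
idx = 12 % 46

idx = ix + 46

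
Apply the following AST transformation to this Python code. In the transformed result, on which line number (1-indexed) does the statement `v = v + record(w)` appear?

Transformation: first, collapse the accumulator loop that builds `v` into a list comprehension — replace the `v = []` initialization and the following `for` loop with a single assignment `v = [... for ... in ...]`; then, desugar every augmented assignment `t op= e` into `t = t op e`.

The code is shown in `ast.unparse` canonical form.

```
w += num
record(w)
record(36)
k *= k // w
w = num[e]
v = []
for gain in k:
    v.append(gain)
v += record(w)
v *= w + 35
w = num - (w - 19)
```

Transformed code:
w = w + num
record(w)
record(36)
k = k * (k // w)
w = num[e]
v = [gain for gain in k]
v = v + record(w)
v = v * (w + 35)
w = num - (w - 19)

7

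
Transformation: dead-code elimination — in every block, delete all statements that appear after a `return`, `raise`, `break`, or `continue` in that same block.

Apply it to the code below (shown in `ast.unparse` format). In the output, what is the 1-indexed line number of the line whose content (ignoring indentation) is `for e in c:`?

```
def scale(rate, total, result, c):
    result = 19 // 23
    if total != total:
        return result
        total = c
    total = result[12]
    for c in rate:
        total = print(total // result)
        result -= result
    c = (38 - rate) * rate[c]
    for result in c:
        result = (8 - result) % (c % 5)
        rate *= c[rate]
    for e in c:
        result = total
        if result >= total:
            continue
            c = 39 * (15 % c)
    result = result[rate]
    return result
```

13

Transformed code:
def scale(rate, total, result, c):
    result = 19 // 23
    if total != total:
        return result
    total = result[12]
    for c in rate:
        total = print(total // result)
        result -= result
    c = (38 - rate) * rate[c]
    for result in c:
        result = (8 - result) % (c % 5)
        rate *= c[rate]
    for e in c:
        result = total
        if result >= total:
            continue
    result = result[rate]
    return result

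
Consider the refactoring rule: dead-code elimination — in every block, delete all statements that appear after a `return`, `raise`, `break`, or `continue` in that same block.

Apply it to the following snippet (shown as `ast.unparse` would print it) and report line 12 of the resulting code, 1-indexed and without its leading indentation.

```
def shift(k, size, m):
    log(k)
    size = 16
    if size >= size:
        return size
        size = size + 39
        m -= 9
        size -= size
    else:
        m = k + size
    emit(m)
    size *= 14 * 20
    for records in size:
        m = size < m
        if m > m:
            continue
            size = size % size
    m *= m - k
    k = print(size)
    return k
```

if m > m:

Transformed code:
def shift(k, size, m):
    log(k)
    size = 16
    if size >= size:
        return size
    else:
        m = k + size
    emit(m)
    size *= 14 * 20
    for records in size:
        m = size < m
        if m > m:
            continue
    m *= m - k
    k = print(size)
    return k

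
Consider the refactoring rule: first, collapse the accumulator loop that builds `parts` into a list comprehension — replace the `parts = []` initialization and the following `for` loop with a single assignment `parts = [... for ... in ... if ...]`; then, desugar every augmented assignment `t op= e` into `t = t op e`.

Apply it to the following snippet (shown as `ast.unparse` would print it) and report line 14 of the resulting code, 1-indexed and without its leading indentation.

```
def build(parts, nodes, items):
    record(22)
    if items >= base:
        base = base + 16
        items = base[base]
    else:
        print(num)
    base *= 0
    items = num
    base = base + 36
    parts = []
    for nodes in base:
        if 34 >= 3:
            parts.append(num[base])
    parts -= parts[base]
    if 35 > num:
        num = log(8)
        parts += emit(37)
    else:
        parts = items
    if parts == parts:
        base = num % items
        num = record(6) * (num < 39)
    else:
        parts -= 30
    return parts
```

Transformed code:
def build(parts, nodes, items):
    record(22)
    if items >= base:
        base = base + 16
        items = base[base]
    else:
        print(num)
    base = base * 0
    items = num
    base = base + 36
    parts = [num[base] for nodes in base if 34 >= 3]
    parts = parts - parts[base]
    if 35 > num:
        num = log(8)
        parts = parts + emit(37)
    else:
        parts = items
    if parts == parts:
        base = num % items
        num = record(6) * (num < 39)
    else:
        parts = parts - 30
    return parts

num = log(8)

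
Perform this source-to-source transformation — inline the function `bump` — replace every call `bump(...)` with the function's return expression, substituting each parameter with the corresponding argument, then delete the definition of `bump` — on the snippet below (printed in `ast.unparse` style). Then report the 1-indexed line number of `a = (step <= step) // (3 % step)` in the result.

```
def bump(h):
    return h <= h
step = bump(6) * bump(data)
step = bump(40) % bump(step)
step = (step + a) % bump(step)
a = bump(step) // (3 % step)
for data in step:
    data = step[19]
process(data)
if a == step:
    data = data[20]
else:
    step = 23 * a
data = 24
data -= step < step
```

Transformed code:
step = (6 <= 6) * (data <= data)
step = (40 <= 40) % (step <= step)
step = (step + a) % (step <= step)
a = (step <= step) // (3 % step)
for data in step:
    data = step[19]
process(data)
if a == step:
    data = data[20]
else:
    step = 23 * a
data = 24
data -= step < step

4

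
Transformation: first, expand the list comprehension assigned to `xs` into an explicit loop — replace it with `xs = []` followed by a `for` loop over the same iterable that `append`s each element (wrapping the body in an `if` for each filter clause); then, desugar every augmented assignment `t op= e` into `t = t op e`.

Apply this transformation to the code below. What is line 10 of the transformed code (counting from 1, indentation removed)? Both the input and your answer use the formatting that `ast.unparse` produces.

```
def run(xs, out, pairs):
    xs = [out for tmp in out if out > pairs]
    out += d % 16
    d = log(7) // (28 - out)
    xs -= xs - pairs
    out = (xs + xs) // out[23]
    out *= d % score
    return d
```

out = out * (d % score)

Transformed code:
def run(xs, out, pairs):
    xs = []
    for tmp in out:
        if out > pairs:
            xs.append(out)
    out = out + d % 16
    d = log(7) // (28 - out)
    xs = xs - (xs - pairs)
    out = (xs + xs) // out[23]
    out = out * (d % score)
    return d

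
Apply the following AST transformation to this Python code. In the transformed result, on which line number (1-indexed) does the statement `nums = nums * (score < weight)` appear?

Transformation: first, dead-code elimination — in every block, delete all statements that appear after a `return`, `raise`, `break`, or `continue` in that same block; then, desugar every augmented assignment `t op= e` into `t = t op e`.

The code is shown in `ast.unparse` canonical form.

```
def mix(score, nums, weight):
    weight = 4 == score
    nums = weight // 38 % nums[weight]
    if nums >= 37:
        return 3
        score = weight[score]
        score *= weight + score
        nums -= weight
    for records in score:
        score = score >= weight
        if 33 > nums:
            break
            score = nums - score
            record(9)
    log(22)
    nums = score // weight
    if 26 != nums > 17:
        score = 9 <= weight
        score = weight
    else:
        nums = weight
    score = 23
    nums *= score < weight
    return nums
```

18

Transformed code:
def mix(score, nums, weight):
    weight = 4 == score
    nums = weight // 38 % nums[weight]
    if nums >= 37:
        return 3
    for records in score:
        score = score >= weight
        if 33 > nums:
            break
    log(22)
    nums = score // weight
    if 26 != nums > 17:
        score = 9 <= weight
        score = weight
    else:
        nums = weight
    score = 23
    nums = nums * (score < weight)
    return nums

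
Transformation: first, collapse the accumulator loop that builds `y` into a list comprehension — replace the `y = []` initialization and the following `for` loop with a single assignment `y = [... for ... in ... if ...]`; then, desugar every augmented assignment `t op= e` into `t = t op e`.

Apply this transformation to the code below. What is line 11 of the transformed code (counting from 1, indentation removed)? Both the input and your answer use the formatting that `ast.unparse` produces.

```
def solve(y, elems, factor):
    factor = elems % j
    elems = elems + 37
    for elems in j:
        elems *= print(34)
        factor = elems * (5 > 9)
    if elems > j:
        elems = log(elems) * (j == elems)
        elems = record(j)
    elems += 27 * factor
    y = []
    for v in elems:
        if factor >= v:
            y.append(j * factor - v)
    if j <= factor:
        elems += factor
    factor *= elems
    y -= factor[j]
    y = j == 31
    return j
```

y = [j * factor - v for v in elems if factor >= v]

Transformed code:
def solve(y, elems, factor):
    factor = elems % j
    elems = elems + 37
    for elems in j:
        elems = elems * print(34)
        factor = elems * (5 > 9)
    if elems > j:
        elems = log(elems) * (j == elems)
        elems = record(j)
    elems = elems + 27 * factor
    y = [j * factor - v for v in elems if factor >= v]
    if j <= factor:
        elems = elems + factor
    factor = factor * elems
    y = y - factor[j]
    y = j == 31
    return j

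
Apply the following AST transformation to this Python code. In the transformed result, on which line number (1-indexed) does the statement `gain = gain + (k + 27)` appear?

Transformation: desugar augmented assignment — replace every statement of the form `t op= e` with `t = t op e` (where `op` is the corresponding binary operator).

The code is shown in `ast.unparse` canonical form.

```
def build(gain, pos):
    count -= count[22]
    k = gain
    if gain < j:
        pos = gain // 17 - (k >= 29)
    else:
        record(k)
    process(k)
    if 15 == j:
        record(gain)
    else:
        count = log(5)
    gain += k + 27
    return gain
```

Transformed code:
def build(gain, pos):
    count = count - count[22]
    k = gain
    if gain < j:
        pos = gain // 17 - (k >= 29)
    else:
        record(k)
    process(k)
    if 15 == j:
        record(gain)
    else:
        count = log(5)
    gain = gain + (k + 27)
    return gain

13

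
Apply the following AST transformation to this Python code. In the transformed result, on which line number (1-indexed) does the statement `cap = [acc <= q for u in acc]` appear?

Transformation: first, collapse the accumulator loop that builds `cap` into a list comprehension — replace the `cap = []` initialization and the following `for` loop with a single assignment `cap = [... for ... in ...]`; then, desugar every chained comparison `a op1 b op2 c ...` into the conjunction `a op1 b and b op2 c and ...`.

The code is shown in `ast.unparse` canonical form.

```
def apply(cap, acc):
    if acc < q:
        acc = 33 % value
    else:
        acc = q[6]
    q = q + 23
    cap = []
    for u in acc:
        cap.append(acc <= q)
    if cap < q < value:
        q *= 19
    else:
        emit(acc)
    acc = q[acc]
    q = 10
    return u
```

Transformed code:
def apply(cap, acc):
    if acc < q:
        acc = 33 % value
    else:
        acc = q[6]
    q = q + 23
    cap = [acc <= q for u in acc]
    if cap < q and q < value:
        q *= 19
    else:
        emit(acc)
    acc = q[acc]
    q = 10
    return u

7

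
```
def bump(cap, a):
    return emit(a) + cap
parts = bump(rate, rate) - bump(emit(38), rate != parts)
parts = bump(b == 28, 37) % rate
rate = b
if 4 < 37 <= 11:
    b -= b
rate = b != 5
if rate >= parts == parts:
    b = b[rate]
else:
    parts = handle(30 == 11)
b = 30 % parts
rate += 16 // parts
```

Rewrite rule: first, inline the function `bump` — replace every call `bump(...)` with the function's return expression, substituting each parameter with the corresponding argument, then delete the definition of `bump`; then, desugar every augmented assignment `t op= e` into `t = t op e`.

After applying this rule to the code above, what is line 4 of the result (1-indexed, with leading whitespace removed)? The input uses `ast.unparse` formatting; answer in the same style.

Transformed code:
parts = emit(rate) + rate - (emit(rate != parts) + emit(38))
parts = (emit(37) + (b == 28)) % rate
rate = b
if 4 < 37 <= 11:
    b = b - b
rate = b != 5
if rate >= parts == parts:
    b = b[rate]
else:
    parts = handle(30 == 11)
b = 30 % parts
rate = rate + 16 // parts

if 4 < 37 <= 11:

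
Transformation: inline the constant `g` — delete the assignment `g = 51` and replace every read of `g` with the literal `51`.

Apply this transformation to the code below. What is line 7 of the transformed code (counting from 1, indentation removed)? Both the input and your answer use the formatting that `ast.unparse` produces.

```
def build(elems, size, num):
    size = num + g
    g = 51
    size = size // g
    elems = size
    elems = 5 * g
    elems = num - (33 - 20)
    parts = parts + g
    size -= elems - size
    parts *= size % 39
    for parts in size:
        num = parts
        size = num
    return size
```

Transformed code:
def build(elems, size, num):
    size = num + 51
    size = size // 51
    elems = size
    elems = 5 * 51
    elems = num - (33 - 20)
    parts = parts + 51
    size -= elems - size
    parts *= size % 39
    for parts in size:
        num = parts
        size = num
    return size

parts = parts + 51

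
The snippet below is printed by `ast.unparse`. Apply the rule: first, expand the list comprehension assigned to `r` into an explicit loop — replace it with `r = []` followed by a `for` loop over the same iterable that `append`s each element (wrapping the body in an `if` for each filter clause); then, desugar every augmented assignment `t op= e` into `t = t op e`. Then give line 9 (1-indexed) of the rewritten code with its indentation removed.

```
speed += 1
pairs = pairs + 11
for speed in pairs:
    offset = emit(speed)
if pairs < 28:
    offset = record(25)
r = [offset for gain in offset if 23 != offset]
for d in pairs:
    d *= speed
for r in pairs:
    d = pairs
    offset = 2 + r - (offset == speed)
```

Transformed code:
speed = speed + 1
pairs = pairs + 11
for speed in pairs:
    offset = emit(speed)
if pairs < 28:
    offset = record(25)
r = []
for gain in offset:
    if 23 != offset:
        r.append(offset)
for d in pairs:
    d = d * speed
for r in pairs:
    d = pairs
    offset = 2 + r - (offset == speed)

if 23 != offset:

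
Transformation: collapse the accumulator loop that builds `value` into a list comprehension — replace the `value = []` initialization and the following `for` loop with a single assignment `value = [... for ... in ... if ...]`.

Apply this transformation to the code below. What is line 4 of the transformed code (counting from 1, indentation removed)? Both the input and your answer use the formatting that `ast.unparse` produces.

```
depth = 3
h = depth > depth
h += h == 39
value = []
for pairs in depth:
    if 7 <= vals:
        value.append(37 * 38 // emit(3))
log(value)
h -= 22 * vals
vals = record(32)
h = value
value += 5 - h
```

value = [37 * 38 // emit(3) for pairs in depth if 7 <= vals]

Transformed code:
depth = 3
h = depth > depth
h += h == 39
value = [37 * 38 // emit(3) for pairs in depth if 7 <= vals]
log(value)
h -= 22 * vals
vals = record(32)
h = value
value += 5 - h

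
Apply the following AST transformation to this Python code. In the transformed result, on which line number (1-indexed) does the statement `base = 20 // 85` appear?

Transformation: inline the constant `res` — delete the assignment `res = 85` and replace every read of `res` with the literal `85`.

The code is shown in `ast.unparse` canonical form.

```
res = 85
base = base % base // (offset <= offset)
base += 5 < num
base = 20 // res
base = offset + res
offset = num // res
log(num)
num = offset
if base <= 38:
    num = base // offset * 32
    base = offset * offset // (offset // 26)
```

3

Transformed code:
base = base % base // (offset <= offset)
base += 5 < num
base = 20 // 85
base = offset + 85
offset = num // 85
log(num)
num = offset
if base <= 38:
    num = base // offset * 32
    base = offset * offset // (offset // 26)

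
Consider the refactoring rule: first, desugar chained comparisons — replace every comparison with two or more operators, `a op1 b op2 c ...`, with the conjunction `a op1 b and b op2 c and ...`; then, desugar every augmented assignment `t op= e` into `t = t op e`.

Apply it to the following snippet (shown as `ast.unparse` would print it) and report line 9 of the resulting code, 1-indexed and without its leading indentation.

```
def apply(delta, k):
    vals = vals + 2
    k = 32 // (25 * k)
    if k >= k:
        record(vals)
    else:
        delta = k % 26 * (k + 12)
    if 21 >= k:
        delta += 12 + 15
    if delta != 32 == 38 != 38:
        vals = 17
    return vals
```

Transformed code:
def apply(delta, k):
    vals = vals + 2
    k = 32 // (25 * k)
    if k >= k:
        record(vals)
    else:
        delta = k % 26 * (k + 12)
    if 21 >= k:
        delta = delta + (12 + 15)
    if delta != 32 and 32 == 38 and (38 != 38):
        vals = 17
    return vals

delta = delta + (12 + 15)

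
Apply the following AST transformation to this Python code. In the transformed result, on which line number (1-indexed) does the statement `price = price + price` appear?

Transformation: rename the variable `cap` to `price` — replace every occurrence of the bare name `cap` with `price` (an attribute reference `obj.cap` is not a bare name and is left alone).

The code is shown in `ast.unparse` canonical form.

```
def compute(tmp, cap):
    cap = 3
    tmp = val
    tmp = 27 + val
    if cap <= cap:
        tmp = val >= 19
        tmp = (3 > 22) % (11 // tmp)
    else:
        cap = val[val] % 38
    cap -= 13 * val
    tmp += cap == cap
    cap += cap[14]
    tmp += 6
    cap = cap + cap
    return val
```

Transformed code:
def compute(tmp, price):
    price = 3
    tmp = val
    tmp = 27 + val
    if price <= price:
        tmp = val >= 19
        tmp = (3 > 22) % (11 // tmp)
    else:
        price = val[val] % 38
    price -= 13 * val
    tmp += price == price
    price += price[14]
    tmp += 6
    price = price + price
    return val

14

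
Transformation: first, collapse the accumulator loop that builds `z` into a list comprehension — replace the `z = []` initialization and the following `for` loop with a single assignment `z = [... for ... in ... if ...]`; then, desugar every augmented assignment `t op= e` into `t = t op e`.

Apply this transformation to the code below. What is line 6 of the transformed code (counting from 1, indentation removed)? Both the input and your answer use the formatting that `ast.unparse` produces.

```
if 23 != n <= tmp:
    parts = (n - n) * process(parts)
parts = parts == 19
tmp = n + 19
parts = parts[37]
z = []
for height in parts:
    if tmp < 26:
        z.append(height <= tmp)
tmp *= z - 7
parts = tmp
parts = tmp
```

Transformed code:
if 23 != n <= tmp:
    parts = (n - n) * process(parts)
parts = parts == 19
tmp = n + 19
parts = parts[37]
z = [height <= tmp for height in parts if tmp < 26]
tmp = tmp * (z - 7)
parts = tmp
parts = tmp

z = [height <= tmp for height in parts if tmp < 26]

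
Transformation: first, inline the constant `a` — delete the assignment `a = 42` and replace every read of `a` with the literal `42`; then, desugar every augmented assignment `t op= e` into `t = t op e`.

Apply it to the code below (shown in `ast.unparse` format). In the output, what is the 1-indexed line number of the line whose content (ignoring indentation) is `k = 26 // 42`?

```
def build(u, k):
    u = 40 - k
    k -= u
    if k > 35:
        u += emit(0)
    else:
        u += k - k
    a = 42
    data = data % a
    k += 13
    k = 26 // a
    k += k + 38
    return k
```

10

Transformed code:
def build(u, k):
    u = 40 - k
    k = k - u
    if k > 35:
        u = u + emit(0)
    else:
        u = u + (k - k)
    data = data % 42
    k = k + 13
    k = 26 // 42
    k = k + (k + 38)
    return k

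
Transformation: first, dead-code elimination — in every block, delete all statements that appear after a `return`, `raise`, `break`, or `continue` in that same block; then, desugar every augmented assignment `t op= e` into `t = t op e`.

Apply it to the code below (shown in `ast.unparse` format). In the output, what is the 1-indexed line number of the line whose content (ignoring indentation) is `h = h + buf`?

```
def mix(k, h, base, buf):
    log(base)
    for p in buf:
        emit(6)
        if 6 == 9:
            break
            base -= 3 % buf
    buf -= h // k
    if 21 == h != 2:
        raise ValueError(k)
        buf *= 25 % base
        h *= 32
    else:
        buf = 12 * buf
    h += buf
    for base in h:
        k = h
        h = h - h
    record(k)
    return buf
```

Transformed code:
def mix(k, h, base, buf):
    log(base)
    for p in buf:
        emit(6)
        if 6 == 9:
            break
    buf = buf - h // k
    if 21 == h != 2:
        raise ValueError(k)
    else:
        buf = 12 * buf
    h = h + buf
    for base in h:
        k = h
        h = h - h
    record(k)
    return buf

12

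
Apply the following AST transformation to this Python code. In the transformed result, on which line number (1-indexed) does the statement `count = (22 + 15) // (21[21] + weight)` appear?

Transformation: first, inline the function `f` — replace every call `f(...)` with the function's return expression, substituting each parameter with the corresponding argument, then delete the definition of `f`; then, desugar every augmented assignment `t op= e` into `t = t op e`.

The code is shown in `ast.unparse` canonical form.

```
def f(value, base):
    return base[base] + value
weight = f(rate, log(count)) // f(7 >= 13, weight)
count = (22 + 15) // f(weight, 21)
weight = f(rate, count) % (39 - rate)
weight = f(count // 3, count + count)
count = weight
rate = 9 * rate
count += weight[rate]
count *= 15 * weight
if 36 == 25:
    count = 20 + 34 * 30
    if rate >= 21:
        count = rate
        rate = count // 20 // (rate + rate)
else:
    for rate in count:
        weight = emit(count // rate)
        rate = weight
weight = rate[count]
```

Transformed code:
weight = (log(count)[log(count)] + rate) // (weight[weight] + (7 >= 13))
count = (22 + 15) // (21[21] + weight)
weight = (count[count] + rate) % (39 - rate)
weight = (count + count)[count + count] + count // 3
count = weight
rate = 9 * rate
count = count + weight[rate]
count = count * (15 * weight)
if 36 == 25:
    count = 20 + 34 * 30
    if rate >= 21:
        count = rate
        rate = count // 20 // (rate + rate)
else:
    for rate in count:
        weight = emit(count // rate)
        rate = weight
weight = rate[count]

2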